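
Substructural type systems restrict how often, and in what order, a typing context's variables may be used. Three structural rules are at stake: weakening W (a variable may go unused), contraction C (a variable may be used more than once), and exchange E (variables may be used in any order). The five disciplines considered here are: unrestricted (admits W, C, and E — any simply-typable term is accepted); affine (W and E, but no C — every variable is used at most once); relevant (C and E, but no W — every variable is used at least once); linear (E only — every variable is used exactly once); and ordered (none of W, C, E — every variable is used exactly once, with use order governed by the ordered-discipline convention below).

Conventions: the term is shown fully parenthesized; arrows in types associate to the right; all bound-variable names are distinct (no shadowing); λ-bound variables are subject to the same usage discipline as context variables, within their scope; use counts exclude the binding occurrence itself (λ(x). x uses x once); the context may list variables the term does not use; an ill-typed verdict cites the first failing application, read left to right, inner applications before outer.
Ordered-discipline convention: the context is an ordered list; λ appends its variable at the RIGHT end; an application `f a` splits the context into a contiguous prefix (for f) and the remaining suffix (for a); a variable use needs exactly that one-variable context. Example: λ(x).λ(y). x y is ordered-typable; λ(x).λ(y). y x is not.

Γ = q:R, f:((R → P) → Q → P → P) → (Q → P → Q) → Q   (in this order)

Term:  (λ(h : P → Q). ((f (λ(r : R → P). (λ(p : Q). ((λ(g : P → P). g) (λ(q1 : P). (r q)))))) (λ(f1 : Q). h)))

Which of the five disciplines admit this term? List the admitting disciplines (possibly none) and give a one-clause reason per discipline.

admitted in: affine, unrestricted
counts: q ×1, f ×1, h [bound] ×1, r [bound] ×1, p [bound] ×0, g [bound] ×1, q1 [bound] ×0, f1 [bound] ×0
left-to-right use order: f, g, r, q, h
typing: ✓ — (P → Q) → Q
ordered: ✗ — p, q1, f1 never used (weakening)
linear: ✗ — p, q1, f1 never used (weakening)
affine: ✓ — none of q, f, h, r, p, g, q1, f1 used more than once
relevant: ✗ — p, q1, f1 never used (weakening)
unrestricted: ✓ — typability at (P → Q) → Q is all that's needed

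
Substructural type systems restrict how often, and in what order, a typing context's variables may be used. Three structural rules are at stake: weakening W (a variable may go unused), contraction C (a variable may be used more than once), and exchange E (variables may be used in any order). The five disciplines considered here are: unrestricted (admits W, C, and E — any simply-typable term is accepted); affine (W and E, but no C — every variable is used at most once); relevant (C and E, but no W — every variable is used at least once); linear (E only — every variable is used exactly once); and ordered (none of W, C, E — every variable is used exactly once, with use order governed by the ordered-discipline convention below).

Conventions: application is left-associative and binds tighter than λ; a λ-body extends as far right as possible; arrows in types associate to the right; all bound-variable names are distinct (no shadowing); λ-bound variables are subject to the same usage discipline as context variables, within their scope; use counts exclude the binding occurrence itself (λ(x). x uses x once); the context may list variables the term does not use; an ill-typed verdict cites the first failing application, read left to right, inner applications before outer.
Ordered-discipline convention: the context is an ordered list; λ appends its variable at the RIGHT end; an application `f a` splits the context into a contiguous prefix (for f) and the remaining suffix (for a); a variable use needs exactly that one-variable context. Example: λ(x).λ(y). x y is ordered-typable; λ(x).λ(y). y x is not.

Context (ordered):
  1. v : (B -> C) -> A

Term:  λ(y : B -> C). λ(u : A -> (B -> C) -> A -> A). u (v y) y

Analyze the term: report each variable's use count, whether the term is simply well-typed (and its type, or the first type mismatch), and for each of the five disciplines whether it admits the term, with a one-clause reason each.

counts: v ×1, y (bound) ×2, u (bound) ×1
order of uses: u, v, y, y
typing: well-typed at (B -> C) -> (A -> (B -> C) -> A -> A) -> A -> A
ordered ✗ (needs contraction — y ×2)
linear ✗ (needs contraction — y ×2)
affine ✗ (needs contraction — y ×2)
relevant ✓ (none of v, y, u goes unused)
unrestricted ✓ (typability at (B -> C) -> (A -> (B -> C) -> A -> A) -> A -> A is all that's needed)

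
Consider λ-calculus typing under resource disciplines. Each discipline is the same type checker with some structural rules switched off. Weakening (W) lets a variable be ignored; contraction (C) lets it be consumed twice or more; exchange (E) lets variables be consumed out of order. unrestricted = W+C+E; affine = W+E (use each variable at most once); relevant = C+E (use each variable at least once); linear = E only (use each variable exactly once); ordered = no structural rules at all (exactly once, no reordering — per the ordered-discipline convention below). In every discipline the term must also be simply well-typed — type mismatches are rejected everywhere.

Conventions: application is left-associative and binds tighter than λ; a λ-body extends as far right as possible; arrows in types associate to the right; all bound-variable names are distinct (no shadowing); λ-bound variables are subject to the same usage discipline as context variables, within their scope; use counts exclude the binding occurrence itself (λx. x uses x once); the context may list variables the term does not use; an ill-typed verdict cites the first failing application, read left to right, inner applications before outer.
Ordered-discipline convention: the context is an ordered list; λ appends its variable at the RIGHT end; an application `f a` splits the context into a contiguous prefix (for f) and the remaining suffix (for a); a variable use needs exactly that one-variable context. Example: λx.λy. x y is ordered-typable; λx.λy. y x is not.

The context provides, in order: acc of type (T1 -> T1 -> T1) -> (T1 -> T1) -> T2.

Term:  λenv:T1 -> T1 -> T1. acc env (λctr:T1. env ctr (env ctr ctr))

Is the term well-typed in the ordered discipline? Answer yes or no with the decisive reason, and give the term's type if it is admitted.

no — needs contraction — env ×3, ctr ×3
variable uses: acc=1; env (bound)=3; ctr (bound)=3
left-to-right use order: acc, env, env, ctr, env, ctr, ctr
typing: well-typed — term : (T1 -> T1 -> T1) -> T2
per-discipline verdicts: ordered ✗, linear ✗, affine ✗, relevant ✓, unrestricted ✓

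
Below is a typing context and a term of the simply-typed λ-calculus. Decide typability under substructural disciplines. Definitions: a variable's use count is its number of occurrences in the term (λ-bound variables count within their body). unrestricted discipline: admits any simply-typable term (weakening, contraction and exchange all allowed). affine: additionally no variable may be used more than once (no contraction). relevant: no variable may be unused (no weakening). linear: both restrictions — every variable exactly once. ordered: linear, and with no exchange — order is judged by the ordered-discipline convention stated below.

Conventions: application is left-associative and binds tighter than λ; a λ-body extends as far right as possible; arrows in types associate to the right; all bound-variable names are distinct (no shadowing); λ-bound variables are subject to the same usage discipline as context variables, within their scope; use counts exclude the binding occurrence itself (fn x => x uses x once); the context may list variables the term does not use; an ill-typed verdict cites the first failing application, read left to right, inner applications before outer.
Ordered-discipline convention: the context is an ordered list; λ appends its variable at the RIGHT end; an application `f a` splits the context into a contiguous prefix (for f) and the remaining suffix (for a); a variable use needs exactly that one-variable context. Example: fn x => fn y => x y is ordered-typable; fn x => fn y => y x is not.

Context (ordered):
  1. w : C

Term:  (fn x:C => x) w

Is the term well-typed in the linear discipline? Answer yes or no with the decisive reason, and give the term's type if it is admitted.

yes — each of w, x used exactly once; term : C
use counts: w: 1, x [bound]: 1
uses in reading order: x, w
typing: well-typed — term : C
all disciplines: ordered ✓ · linear ✓ · affine ✓ · relevant ✓ · unrestricted ✓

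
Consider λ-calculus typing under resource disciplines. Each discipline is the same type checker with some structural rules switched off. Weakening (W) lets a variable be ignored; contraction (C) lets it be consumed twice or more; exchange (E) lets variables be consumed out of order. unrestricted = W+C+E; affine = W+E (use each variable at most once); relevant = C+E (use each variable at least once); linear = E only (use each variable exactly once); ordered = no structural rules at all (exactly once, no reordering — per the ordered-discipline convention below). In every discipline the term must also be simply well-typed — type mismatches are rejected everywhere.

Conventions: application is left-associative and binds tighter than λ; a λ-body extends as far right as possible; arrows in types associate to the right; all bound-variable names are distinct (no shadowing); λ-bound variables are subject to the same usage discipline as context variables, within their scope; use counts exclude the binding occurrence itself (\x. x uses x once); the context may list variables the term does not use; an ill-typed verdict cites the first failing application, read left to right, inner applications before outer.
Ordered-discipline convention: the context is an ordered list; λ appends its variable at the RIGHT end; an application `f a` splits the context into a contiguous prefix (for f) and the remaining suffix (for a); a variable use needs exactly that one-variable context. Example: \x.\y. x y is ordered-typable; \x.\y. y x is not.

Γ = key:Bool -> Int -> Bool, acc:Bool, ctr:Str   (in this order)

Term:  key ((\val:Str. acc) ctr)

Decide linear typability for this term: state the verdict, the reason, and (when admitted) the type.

no — unused: val — weakening required
counts: key=1, acc=1, ctr=1, val (λ-bound)=0
order of uses: key, acc, ctr
typing: the term checks, with type Int -> Bool
per-discipline verdicts: ordered ✗, linear ✗, affine ✓, relevant ✗, unrestricted ✓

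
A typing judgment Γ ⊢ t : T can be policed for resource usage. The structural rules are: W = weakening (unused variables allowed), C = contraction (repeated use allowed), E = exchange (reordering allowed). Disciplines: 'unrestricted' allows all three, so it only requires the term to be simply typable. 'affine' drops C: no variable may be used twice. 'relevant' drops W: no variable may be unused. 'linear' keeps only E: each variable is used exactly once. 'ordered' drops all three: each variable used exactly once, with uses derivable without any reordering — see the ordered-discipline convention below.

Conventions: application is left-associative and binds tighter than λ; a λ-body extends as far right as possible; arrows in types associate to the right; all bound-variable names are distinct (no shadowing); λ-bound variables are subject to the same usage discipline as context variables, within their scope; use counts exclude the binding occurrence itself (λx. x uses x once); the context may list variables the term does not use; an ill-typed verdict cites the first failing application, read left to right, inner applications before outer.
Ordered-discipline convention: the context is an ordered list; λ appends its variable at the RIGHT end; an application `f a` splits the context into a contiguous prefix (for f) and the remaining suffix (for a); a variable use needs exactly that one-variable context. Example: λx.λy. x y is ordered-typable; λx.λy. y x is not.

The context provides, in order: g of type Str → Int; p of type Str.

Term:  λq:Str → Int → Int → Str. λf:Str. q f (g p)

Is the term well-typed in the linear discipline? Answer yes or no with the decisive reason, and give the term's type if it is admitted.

yes — single use per variable (g, p, q, f); term : (Str → Int → Int → Str) → Str → Int → Str
usage: g: 1×, p: 1×, q (λ-bound): 1×, f (λ-bound): 1×
uses in reading order: q, f, g, p
typing: well-typed — term : (Str → Int → Int → Str) → Str → Int → Str
summary: ordered ✗ · linear ✓ · affine ✓ · relevant ✓ · unrestricted ✓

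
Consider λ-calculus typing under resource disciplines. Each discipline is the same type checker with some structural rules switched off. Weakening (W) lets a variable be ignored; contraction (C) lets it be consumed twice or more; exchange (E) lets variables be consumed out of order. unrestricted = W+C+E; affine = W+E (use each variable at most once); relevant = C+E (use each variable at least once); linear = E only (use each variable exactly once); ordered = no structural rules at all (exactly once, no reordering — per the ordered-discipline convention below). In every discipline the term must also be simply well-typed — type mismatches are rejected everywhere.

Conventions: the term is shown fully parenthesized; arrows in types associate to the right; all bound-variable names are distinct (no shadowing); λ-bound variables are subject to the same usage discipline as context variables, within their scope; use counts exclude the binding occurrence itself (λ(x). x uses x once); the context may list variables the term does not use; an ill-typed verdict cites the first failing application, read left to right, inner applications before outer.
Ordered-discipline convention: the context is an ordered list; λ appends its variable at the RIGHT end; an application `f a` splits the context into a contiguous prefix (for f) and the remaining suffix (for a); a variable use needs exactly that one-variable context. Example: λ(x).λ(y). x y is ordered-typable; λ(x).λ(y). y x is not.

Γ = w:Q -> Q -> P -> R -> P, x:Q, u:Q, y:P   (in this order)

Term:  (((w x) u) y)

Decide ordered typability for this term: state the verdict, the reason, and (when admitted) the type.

yes — one use each (w, x, u, y); ordered split holds; term : R -> P
variable uses: w: 1, x: 1, u: 1, y: 1
use order (left to right): w, x, u, y
typing: ✓ — R -> P
summary: ordered ✓ | linear ✓ | affine ✓ | relevant ✓ | unrestricted ✓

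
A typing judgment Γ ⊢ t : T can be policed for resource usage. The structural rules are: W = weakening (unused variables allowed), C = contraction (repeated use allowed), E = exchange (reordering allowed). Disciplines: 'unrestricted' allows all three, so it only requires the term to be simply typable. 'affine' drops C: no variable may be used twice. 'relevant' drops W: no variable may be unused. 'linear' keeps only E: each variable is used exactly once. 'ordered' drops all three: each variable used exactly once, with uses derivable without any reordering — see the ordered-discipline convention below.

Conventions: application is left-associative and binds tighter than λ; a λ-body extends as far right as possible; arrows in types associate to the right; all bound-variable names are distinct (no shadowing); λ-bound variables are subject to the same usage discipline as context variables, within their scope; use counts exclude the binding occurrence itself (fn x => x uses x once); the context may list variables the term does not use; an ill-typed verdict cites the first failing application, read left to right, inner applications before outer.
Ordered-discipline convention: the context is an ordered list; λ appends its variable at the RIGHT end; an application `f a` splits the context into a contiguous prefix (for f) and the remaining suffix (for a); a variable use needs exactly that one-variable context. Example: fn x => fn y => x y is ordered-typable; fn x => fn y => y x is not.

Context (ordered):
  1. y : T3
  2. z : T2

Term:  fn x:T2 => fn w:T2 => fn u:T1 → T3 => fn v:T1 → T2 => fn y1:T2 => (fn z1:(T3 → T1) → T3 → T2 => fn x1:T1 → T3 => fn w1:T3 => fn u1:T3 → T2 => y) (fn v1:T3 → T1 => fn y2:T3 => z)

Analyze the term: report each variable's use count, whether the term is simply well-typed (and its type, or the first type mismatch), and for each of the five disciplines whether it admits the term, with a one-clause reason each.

usage: y: 1; z: 1; x (bound): 0; w (bound): 0; u (bound): 0; v (bound): 0; y1 (bound): 0; z1 (bound): 0; x1 (bound): 0; w1 (bound): 0; u1 (bound): 0; v1 (bound): 0; y2 (bound): 0
left-to-right use order: y, z
typing: the term checks, with type T2 → T2 → (T1 → T3) → (T1 → T2) → T2 → (T1 → T3) → T3 → (T3 → T2) → T3
ordered: ✗ — x, w, u, v, y1, z1, x1, w1, u1, v1, y2 never used (weakening)
linear: ✗ — x, w, u, v, y1, z1, x1, w1, u1, v1, y2 never used (weakening)
affine: ✓ — no duplicate uses among y, z, x, w, u, v, y1, z1, x1, w1, u1, v1, y2
relevant: ✗ — x, w, u, v, y1, z1, x1, w1, u1, v1, y2 never used (weakening)
unrestricted: ✓ — simply typable at T2 → T2 → (T1 → T3) → (T1 → T2) → T2 → (T1 → T3) → T3 → (T3 → T2) → T3; W, C, E all held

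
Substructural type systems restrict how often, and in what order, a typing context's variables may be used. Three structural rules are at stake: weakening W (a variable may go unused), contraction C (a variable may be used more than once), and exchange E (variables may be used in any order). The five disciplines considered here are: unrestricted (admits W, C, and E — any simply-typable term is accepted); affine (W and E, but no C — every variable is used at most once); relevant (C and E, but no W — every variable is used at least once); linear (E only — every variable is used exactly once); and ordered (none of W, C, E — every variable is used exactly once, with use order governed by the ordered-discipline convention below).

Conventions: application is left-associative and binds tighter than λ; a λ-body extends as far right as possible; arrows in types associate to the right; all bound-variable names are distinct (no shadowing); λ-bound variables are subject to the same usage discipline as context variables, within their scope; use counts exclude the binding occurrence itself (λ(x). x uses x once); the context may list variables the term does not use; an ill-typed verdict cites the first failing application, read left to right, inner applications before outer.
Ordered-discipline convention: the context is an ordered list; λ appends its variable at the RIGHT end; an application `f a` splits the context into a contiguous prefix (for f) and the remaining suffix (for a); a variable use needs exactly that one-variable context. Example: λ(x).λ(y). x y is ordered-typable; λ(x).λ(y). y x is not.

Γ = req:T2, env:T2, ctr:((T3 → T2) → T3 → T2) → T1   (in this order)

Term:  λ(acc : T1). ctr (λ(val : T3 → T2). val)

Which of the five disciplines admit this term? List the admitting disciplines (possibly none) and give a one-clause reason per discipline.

admitted by: affine, unrestricted
use counts: req: 0×; env: 0×; ctr: 1×; acc [bound]: 0×; val [bound]: 1×
use order (left to right): ctr, val
typing: well-typed at T1 → T1
ordered ✗ (needs weakening: req, env, acc unused)
linear ✗ (needs weakening: req, env, acc unused)
affine ✓ (none of req, env, ctr, acc, val used more than once)
relevant ✗ (needs weakening: req, env, acc unused)
unrestricted ✓ (simply typable at T1 → T1; W, C, E all held)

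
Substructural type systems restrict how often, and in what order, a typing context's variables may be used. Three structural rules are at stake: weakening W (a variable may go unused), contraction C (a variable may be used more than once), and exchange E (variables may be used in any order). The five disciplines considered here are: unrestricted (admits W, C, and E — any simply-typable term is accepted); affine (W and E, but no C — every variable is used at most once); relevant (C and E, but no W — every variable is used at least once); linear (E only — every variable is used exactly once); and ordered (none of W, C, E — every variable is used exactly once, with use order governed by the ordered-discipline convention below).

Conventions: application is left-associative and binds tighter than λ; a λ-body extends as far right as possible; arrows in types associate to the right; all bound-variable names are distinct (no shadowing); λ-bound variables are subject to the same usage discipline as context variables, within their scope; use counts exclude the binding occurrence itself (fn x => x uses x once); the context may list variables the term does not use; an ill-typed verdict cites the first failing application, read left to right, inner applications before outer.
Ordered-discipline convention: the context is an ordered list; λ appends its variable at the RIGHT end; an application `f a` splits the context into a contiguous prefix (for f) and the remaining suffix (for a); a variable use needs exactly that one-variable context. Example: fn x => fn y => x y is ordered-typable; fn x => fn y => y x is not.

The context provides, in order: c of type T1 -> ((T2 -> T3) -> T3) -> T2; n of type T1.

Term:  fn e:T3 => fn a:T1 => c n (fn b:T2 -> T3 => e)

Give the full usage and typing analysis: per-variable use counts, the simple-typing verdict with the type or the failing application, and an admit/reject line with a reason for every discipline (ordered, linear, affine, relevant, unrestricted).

usage: c ×1, n ×1, e (bound) ×1, a (bound) ×0, b (bound) ×0
uses in reading order: c, n, e
typing: well-typed at T3 -> T1 -> T2
ordered: ✗ — needs weakening: a, b unused
linear: ✗ — needs weakening: a, b unused
affine: ✓ — c, n, e, a, b: no repeats, contraction unneeded
relevant: ✗ — needs weakening: a, b unused
unrestricted: ✓ — simply typable at T3 -> T1 -> T2; W, C, E all held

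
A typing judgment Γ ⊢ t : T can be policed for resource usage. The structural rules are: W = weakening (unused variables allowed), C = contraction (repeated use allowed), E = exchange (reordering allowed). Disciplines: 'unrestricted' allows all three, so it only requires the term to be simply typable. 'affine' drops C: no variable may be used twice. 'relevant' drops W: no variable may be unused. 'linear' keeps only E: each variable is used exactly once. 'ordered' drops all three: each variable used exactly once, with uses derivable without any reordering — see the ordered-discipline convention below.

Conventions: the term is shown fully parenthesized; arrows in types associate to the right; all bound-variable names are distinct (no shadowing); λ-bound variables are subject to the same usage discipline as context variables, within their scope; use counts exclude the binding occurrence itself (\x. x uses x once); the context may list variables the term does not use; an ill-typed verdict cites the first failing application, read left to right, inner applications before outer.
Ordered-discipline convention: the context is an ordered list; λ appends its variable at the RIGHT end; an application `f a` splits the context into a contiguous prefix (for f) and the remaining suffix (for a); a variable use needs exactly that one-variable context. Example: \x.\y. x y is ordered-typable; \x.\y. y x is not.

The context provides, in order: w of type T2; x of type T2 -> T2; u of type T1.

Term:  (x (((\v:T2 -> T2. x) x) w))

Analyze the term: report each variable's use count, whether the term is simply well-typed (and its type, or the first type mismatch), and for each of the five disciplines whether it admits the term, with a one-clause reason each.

counts: w: 1×, x: 3×, u: 0×, v (bound): 0×
uses in reading order: x, x, x, w
typing: the term checks, with type T2
ordered: ✗ — repeated use of x ×3; unused: u, v — weakening required
linear: ✗ — repeated use of x ×3; unused: u, v — weakening required
affine: ✗ — repeated use of x ×3
relevant: ✗ — unused: u, v — weakening required
unrestricted: ✓ — well-typed at T2; no restrictions here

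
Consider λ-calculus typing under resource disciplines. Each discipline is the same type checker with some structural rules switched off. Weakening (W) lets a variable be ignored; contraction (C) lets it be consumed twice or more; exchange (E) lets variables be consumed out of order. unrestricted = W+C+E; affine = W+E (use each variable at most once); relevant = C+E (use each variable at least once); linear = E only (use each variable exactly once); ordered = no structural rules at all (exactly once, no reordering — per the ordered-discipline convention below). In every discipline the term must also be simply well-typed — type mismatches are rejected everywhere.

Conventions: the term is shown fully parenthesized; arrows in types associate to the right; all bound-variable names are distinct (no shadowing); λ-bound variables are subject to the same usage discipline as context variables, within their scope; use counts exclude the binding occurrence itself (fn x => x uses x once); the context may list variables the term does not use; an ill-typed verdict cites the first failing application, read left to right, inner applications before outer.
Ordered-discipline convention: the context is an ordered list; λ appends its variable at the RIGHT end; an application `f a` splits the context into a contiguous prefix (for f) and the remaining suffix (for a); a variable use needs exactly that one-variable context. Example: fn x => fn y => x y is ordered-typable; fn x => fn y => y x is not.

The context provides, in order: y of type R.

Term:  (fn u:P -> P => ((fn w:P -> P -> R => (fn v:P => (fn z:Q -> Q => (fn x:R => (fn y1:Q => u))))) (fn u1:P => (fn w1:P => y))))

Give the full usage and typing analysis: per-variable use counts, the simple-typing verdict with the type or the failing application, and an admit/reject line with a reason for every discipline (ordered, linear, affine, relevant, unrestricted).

usage: y=1, u [bound]=1, w [bound]=0, v [bound]=0, z [bound]=0, x [bound]=0, y1 [bound]=0, u1 [bound]=0, w1 [bound]=0
use order (left to right): u, y
typing: ✓ — (P -> P) -> P -> (Q -> Q) -> R -> Q -> P -> P
ordered ✗ (unused: w, v, z, x, y1, u1, w1 — weakening required)
linear ✗ (unused: w, v, z, x, y1, u1, w1 — weakening required)
affine ✓ (none of y, u, w, v, z, x, y1, u1, w1 used more than once)
relevant ✗ (unused: w, v, z, x, y1, u1, w1 — weakening required)
unrestricted ✓ (well-typed at (P -> P) -> P -> (Q -> Q) -> R -> Q -> P -> P; no restrictions here)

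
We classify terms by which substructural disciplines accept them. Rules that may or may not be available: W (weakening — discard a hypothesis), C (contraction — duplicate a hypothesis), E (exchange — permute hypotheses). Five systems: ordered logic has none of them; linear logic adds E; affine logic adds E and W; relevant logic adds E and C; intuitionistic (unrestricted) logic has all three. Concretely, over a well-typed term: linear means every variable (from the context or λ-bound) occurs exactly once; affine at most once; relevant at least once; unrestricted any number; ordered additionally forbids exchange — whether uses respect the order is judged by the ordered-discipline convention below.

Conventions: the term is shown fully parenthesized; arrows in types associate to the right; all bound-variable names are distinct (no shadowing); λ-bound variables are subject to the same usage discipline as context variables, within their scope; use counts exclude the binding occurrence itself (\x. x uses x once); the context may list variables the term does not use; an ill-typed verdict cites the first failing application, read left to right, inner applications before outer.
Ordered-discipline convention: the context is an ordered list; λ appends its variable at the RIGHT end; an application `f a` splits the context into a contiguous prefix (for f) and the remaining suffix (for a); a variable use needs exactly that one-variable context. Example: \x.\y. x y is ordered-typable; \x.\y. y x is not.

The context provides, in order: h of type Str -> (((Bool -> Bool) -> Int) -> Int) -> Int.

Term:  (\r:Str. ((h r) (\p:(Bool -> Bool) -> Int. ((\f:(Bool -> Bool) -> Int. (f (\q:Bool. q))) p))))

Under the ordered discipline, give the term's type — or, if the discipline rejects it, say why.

term : Str -> Int
variable uses: h: 1×, r (λ-bound): 1×, p (λ-bound): 1×, f (λ-bound): 1×, q (λ-bound): 1×
order of uses: h, r, f, q, p
typing: ✓ — Str -> Int
across the five disciplines: ordered ✓, linear ✓, affine ✓, relevant ✓, unrestricted ✓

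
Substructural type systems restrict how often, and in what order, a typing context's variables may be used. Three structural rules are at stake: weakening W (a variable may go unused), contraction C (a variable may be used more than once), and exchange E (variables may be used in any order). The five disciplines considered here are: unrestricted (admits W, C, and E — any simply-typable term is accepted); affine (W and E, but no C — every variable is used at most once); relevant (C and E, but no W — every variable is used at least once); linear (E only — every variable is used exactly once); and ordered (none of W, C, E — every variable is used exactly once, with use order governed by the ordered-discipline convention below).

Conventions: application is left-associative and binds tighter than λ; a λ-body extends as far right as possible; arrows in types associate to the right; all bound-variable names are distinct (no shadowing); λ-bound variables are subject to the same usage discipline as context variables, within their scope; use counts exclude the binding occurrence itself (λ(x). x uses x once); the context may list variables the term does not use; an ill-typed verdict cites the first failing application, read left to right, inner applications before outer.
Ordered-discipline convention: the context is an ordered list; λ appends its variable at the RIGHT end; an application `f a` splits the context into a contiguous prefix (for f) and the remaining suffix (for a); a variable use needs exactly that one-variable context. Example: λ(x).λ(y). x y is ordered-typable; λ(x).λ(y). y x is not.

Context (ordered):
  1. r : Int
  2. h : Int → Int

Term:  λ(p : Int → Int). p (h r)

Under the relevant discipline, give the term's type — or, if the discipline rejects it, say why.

term : (Int → Int) → Int
counts: r=1; h=1; p (λ-bound)=1
use order (left to right): p, h, r
typing: ✓ — (Int → Int) → Int
per-discipline verdicts: ordered ✗ · linear ✓ · affine ✓ · relevant ✓ · unrestricted ✓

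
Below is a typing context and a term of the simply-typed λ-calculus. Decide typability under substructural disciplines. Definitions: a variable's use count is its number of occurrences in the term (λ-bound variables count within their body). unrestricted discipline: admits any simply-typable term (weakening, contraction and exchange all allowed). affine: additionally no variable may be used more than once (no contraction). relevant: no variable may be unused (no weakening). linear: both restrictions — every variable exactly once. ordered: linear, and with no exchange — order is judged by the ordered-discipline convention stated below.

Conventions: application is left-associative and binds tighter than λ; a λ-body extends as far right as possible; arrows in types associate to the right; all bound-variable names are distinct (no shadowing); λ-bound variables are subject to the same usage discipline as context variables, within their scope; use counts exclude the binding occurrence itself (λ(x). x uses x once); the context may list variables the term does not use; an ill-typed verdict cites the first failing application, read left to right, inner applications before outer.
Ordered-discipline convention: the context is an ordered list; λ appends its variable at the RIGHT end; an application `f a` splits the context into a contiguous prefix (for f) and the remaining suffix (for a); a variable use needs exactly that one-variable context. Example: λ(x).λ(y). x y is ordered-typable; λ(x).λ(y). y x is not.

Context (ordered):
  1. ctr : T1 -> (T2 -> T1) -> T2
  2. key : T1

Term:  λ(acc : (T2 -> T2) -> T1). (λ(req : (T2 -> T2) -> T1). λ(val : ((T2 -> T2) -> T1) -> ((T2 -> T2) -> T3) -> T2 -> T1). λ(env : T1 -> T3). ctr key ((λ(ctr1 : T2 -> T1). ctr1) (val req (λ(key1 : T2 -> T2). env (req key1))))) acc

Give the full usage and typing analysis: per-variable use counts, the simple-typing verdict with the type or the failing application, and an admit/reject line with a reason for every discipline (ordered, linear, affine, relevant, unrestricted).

counts: ctr=1; key=1; acc (bound)=1; req (bound)=2; val (bound)=1; env (bound)=1; ctr1 (bound)=1; key1 (bound)=1
left-to-right use order: ctr, key, ctr1, val, req, env, req, key1, acc
typing: ✓ — ((T2 -> T2) -> T1) -> (((T2 -> T2) -> T1) -> ((T2 -> T2) -> T3) -> T2 -> T1) -> (T1 -> T3) -> T2
ordered ✗ (repeated use of req ×2)
linear ✗ (repeated use of req ×2)
affine ✗ (repeated use of req ×2)
relevant ✓ (at least one use each (ctr, key, acc, req, val, env, ctr1, key1))
unrestricted ✓ (well-typed at ((T2 -> T2) -> T1) -> (((T2 -> T2) -> T1) -> ((T2 -> T2) -> T3) -> T2 -> T1) -> (T1 -> T3) -> T2; no restrictions here)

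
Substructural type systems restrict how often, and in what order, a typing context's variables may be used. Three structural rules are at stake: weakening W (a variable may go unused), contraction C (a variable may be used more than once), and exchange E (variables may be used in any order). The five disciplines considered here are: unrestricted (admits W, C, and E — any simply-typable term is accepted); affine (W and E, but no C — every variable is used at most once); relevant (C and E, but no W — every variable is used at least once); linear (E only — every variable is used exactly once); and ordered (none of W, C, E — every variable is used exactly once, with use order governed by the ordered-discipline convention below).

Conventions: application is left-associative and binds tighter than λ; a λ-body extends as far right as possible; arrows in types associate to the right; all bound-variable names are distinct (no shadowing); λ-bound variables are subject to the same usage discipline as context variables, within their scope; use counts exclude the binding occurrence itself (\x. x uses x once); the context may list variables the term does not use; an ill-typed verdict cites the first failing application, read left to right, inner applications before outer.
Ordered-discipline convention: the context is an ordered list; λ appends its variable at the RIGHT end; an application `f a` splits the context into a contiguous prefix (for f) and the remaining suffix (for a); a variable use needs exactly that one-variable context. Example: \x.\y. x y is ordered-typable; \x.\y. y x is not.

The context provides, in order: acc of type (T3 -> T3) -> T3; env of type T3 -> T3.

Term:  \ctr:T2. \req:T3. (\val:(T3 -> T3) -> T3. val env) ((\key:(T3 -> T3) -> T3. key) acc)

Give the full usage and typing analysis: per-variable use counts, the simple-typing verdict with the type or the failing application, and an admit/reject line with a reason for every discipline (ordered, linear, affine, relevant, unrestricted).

usage: acc: 1, env: 1, ctr [bound]: 0, req [bound]: 0, val [bound]: 1, key [bound]: 1
use order (left to right): val, env, key, acc
typing: the term checks, with type T2 -> T3 -> T3
ordered: ✗, needs weakening: ctr, req unused
linear: ✗, needs weakening: ctr, req unused
affine: ✓, none of acc, env, ctr, req, val, key used more than once
relevant: ✗, needs weakening: ctr, req unused
unrestricted: ✓, typability at T2 -> T3 -> T3 is all that's needed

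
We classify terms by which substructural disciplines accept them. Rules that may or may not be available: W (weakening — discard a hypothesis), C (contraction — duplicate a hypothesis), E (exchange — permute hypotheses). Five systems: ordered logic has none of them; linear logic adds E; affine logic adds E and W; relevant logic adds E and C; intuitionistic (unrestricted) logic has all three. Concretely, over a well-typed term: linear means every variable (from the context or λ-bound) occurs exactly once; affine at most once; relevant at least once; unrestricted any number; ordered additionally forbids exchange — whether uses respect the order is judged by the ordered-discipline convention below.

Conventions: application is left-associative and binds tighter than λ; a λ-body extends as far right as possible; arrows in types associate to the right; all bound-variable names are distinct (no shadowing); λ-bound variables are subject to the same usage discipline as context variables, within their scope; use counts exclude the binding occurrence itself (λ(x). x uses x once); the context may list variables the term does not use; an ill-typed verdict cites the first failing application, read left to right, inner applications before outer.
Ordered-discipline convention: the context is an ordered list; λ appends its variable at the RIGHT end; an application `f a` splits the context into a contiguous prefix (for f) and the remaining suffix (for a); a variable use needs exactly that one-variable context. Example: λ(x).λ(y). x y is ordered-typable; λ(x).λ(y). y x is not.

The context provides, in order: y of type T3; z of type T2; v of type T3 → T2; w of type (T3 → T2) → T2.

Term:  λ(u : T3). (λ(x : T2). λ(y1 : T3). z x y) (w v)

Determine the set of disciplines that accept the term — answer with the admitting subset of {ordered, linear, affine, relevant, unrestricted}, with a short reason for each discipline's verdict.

accepted by: none
counts: y=1; z=1; v=1; w=1; u [bound]=0; x [bound]=1; y1 [bound]=0
left-to-right use order: z, x, y, w, v
typing: ill-typed: can't apply a value of type T2
ordered ✗ (the type mismatch rejects it)
linear ✗ (not simply typable)
affine ✗ (fails simple typing)
relevant ✗ (a type mismatch blocks all five)
unrestricted ✗ (the type mismatch rejects it)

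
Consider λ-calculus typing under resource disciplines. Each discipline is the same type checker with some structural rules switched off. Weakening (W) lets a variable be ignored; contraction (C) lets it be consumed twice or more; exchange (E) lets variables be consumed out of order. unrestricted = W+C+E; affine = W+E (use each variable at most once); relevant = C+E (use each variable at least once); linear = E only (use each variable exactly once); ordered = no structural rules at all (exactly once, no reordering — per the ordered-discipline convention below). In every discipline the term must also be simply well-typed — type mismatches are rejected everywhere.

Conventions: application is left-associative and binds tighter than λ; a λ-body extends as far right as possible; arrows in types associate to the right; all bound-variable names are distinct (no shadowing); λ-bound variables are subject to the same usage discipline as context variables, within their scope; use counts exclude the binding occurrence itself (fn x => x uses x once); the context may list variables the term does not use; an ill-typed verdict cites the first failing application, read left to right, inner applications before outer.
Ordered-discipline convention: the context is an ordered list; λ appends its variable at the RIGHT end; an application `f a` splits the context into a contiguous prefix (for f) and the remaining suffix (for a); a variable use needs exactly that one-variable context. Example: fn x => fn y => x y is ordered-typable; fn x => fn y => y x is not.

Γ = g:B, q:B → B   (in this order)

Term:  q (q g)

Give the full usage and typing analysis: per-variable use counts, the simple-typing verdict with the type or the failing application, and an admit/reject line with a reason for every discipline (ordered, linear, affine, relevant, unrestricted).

counts: g: 1; q: 2
use order (left to right): q, q, g
typing: the term checks, with type B
ordered: ✗, uses contraction: q ×2
linear: ✗, uses contraction: q ×2
affine: ✗, uses contraction: q ×2
relevant: ✓, every one of g, q appears
unrestricted: ✓, typability at B is all that's needed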